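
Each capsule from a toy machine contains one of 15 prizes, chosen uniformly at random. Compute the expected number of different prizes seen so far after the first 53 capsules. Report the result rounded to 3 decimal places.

For each prize, P(seen in 53 capsules) = 1 - (14/15)^53 = 0.9742.
By linearity of expectation, E[distinct seen] = 15·(1 - (14/15)^53) = 14.6127.

14.613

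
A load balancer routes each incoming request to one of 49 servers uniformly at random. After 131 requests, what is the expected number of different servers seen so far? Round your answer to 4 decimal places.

45.7106

For each server, P(seen in 131 requests) = 1 - (48/49)^131 = 0.93287.
By linearity of expectation, E[distinct seen] = 49·(1 - (48/49)^131) = 45.71064.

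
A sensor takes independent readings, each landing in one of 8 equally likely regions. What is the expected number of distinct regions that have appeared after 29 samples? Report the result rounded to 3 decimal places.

7.834

For each region, P(seen in 29 samples) = 1 - (7/8)^29 = 0.9792.
By linearity of expectation, E[distinct seen] = 8·(1 - (7/8)^29) = 7.8335.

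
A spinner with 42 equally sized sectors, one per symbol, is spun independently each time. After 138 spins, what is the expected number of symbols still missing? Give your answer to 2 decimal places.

For each symbol, P(unseen after 138) = (41/42)^138 = 0.036.
By linearity of expectation, E[unseen] = 42·(41/42)^138 = 1.510.

1.51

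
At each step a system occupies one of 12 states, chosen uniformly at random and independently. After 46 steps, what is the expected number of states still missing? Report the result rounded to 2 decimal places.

For each state, P(unseen after 46) = (11/12)^46 = 0.018.
By linearity of expectation, E[unseen] = 12·(11/12)^46 = 0.219.

0.22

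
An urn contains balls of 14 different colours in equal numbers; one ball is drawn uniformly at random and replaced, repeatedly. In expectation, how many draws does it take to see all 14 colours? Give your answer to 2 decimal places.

After k distinct colours have appeared, the next draw gives a new one with probability (14-k)/14, so the expected wait for the (k+1)-th is 14/(14-k).
E[T] = 14/14 + 14/13 + 14/12 + ... + 14/2 + 14/1 = 14·H_{14}.
H_{14} = 3.252, so E[T] = 45.522.

45.52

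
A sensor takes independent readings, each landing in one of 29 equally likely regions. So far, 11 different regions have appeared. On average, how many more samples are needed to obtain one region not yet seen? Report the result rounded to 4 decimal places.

1.6111

The number of samples until the next new region is geometric with success probability 18/29, so its mean is 29/18.
E = 29/18 = 1.61111.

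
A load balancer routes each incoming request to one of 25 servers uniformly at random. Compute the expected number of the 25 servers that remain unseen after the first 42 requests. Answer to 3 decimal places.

4.501

For each server, P(unseen after 42) = (24/25)^42 = 0.1800.
By linearity of expectation, E[unseen] = 25·(24/25)^42 = 4.5012.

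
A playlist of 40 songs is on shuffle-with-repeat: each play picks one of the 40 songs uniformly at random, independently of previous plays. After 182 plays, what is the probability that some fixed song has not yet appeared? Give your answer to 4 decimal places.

0.0100

Each play misses the fixed song with probability (40-1)/40 = 39/40, independently.
P(still missing after 182) = (39/40)^182 = 0.00997.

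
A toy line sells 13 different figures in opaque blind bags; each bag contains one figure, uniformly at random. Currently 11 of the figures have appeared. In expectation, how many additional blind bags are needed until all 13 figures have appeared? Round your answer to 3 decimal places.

The wait to go from k to k+1 distinct figures is geometric with mean 13/(13-k).
Sum over k = 11,...,12: E = 13/2 + 13/1 = 19.5000.

19.500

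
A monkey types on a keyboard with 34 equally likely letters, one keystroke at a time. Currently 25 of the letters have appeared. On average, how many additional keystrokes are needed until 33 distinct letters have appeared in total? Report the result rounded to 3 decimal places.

62.185

With k distinct letters already seen, the next new one takes an expected 34/(34-k) keystrokes.
Sum over k = 25,...,32: E = 34/9 + 34/8 + 34/7 + ... + 34/3 + 34/2 = 62.1849.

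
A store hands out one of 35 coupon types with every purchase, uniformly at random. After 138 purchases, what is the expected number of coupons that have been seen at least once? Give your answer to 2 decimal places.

34.36

For each coupon, P(seen in 138 purchases) = 1 - (34/35)^138 = 0.982.
By linearity of expectation, E[distinct seen] = 35·(1 - (34/35)^138) = 34.359.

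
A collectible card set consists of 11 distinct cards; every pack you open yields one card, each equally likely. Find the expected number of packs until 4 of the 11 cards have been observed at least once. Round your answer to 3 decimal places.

4.697

Going from k to k+1 distinct takes a geometric number of packs with mean 11/(11-k).
Sum over k = 0,...,3: E = 11/11 + 11/10 + 11/9 + 11/8 = 4.6972.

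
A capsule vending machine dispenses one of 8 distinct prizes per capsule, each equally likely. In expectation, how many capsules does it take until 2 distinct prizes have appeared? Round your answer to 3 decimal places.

2.143

Going from k to k+1 distinct takes a geometric number of capsules with mean 8/(8-k).
Sum over k = 0,...,1: E = 8/8 + 8/7 = 2.1429.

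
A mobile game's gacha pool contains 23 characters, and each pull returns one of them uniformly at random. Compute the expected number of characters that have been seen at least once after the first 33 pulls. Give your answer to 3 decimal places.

17.695

For each character, P(seen in 33 pulls) = 1 - (22/23)^33 = 0.7694.
By linearity of expectation, E[distinct seen] = 23·(1 - (22/23)^33) = 17.6953.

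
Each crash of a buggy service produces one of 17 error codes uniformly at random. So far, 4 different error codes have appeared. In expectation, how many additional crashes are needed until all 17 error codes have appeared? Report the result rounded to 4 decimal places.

From k distinct to k+1 distinct takes on average 17/(17-k) crashes.
Sum over k = 4,...,16: E = 17/13 + 17/12 + 17/11 + ... + 17/2 + 17/1 = 54.06227.

54.0623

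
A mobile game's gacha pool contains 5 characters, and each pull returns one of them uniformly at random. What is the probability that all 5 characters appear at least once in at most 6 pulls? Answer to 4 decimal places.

Let A_i be the event that character i is missing after 6 pulls. By inclusion–exclusion on the A_i,
P(all seen) = Σ_{j=0}^{5} (-1)^j C(5,j)((5-j)/5)^6
= 1.00000 - 1.31072 + 0.46656 - 0.04096 + 0.00032 - 0.00000
= 0.11520.

0.1152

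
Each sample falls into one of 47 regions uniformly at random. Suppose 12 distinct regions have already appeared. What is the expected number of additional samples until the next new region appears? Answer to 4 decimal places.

Each sample yields a new region with probability (47-12)/47 = 35/47, so the wait is geometric with mean 47/35.
E = 47/35 = 1.34286.

1.3429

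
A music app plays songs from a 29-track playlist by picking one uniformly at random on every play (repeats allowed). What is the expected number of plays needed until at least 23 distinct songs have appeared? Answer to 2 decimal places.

43.84

Going from k to k+1 distinct takes a geometric number of plays with mean 29/(29-k).
Sum over k = 0,...,22: E = 29/29 + 29/28 + 29/27 + ... + 29/8 + 29/7 = 43.838.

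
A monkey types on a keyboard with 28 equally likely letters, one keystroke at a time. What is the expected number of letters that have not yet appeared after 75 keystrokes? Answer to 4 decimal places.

1.8306

For each letter, P(unseen after 75) = (27/28)^75 = 0.06538.
By linearity of expectation, E[unseen] = 28·(27/28)^75 = 1.83058.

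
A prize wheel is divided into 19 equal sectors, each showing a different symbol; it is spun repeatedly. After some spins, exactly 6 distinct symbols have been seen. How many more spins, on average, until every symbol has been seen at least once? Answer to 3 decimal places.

From k distinct to k+1 distinct takes on average 19/(19-k) spins.
Sum over k = 6,...,18: E = 19/13 + 19/12 + 19/11 + ... + 19/2 + 19/1 = 60.4225.

60.423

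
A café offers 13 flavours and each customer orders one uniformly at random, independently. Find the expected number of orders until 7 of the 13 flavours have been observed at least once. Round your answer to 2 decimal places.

9.49

Going from k to k+1 distinct takes a geometric number of orders with mean 13/(13-k).
Sum over k = 0,...,6: E = 13/13 + 13/12 + 13/11 + ... + 13/8 + 13/7 = 9.492.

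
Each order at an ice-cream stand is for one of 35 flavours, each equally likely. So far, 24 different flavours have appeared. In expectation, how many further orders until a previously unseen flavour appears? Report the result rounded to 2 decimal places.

3.18

The number of orders until the next new flavour is geometric with success probability 11/35, so its mean is 35/11.
E = 35/11 = 3.182.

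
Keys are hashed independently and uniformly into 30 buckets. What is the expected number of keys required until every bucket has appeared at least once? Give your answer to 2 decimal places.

119.85

After k distinct buckets have appeared, the next key gives a new one with probability (30-k)/30, so the expected wait for the (k+1)-th is 30/(30-k).
E[T] = 30/30 + 30/29 + 30/28 + ... + 30/2 + 30/1 = 30·H_{30}.
H_{30} = 3.995, so E[T] = 119.850.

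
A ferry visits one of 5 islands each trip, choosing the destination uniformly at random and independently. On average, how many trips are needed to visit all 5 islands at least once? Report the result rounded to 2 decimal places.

Split into phases: going from k distinct to k+1 distinct takes on average 5/(5-k) trips.
E[T] = 5/5 + 5/4 + 5/3 + 5/2 + 5/1 = 5·H_{5}.
H_{5} = 2.283, so E[T] = 11.417.

11.42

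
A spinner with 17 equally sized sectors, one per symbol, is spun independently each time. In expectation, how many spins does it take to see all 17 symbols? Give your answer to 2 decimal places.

58.47

The wait to go from k to k+1 distinct symbols is geometric with mean 17/(17-k).
E[T] = 17/17 + 17/16 + 17/15 + ... + 17/2 + 17/1 = 17·H_{17}.
H_{17} = 3.440, so E[T] = 58.472.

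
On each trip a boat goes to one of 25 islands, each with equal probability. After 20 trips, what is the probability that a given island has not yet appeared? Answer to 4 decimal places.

0.4420

On each trip the fixed island fails to appear with probability 24/25.
P(still missing after 20) = (24/25)^20 = 0.44200.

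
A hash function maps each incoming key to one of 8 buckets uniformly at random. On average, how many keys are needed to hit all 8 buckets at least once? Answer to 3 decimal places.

Split into phases: going from k distinct to k+1 distinct takes on average 8/(8-k) keys.
E[T] = 8/8 + 8/7 + 8/6 + ... + 8/2 + 8/1 = 8·H_{8}.
H_{8} = 2.7179, so E[T] = 21.7429.

21.743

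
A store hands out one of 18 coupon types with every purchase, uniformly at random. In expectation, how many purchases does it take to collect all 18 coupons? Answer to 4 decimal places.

Split into phases: going from k distinct to k+1 distinct takes on average 18/(18-k) purchases.
E[T] = 18/18 + 18/17 + 18/16 + ... + 18/2 + 18/1 = 18·H_{18}.
H_{18} = 3.49511, so E[T] = 62.91195.

62.9119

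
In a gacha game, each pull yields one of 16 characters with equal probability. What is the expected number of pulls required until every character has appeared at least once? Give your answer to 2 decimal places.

54.09

Split into phases: going from k distinct to k+1 distinct takes on average 16/(16-k) pulls.
E[T] = 16/16 + 16/15 + 16/14 + ... + 16/2 + 16/1 = 16·H_{16}.
H_{16} = 3.381, so E[T] = 54.092.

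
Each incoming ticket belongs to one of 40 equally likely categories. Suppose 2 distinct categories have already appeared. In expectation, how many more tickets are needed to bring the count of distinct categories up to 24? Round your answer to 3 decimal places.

With k distinct categories already seen, the next new one takes an expected 40/(40-k) tickets.
Sum over k = 2,...,23: E = 40/38 + 40/37 + 40/36 + ... + 40/18 + 40/17 = 33.8869.

33.887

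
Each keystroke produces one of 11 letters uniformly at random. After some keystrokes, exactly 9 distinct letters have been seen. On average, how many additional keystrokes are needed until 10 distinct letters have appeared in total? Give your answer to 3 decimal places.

The wait to go from k to k+1 distinct letters is geometric with mean 11/(11-k).
Only the k = 9 term is needed: E = 11/2 = 5.5000.

5.500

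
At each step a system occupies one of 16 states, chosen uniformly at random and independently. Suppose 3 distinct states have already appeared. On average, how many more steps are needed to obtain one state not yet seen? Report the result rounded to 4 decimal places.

Each step yields a new state with probability (16-3)/16 = 13/16, so the wait is geometric with mean 16/13.
E = 16/13 = 1.23077.

1.2308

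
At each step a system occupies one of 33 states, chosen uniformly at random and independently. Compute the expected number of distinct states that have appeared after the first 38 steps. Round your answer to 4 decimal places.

22.7510

For each state, P(seen in 38 steps) = 1 - (32/33)^38 = 0.68942.
By linearity of expectation, E[distinct seen] = 33·(1 - (32/33)^38) = 22.75095.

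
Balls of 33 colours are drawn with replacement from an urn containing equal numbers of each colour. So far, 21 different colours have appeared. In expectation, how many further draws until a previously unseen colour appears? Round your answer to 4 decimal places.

2.7500

The number of draws until the next new colour is geometric with success probability 12/33, so its mean is 33/12.
E = 33/12 = 2.75000.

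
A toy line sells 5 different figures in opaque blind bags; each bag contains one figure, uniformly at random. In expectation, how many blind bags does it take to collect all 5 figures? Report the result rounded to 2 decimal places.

11.42

Split into phases: going from k distinct to k+1 distinct takes on average 5/(5-k) blind bags.
E[T] = 5/5 + 5/4 + 5/3 + 5/2 + 5/1 = 5·H_{5}.
H_{5} = 2.283, so E[T] = 11.417.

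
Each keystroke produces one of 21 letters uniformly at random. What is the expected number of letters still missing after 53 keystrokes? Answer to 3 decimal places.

1.582

For each letter, P(unseen after 53) = (20/21)^53 = 0.0753.
By linearity of expectation, E[unseen] = 21·(20/21)^53 = 1.5819.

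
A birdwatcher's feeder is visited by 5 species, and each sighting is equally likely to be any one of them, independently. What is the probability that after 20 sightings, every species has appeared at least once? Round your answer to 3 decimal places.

Let A_i be the event that species i is missing after 20 sightings. By inclusion–exclusion on the A_i,
P(all seen) = Σ_{j=0}^{5} (-1)^j C(5,j)((5-j)/5)^20
= 1.0000 - 0.0576 + 0.0004 - 0.0000 + 0.0000 - 0.0000
= 0.9427.

0.943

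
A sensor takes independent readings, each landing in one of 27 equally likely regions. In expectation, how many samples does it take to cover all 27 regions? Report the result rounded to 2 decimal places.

105.07

After k distinct regions have appeared, the next sample gives a new one with probability (27-k)/27, so the expected wait for the (k+1)-th is 27/(27-k).
E[T] = 27/27 + 27/26 + 27/25 + ... + 27/2 + 27/1 = 27·H_{27}.
H_{27} = 3.891, so E[T] = 105.069.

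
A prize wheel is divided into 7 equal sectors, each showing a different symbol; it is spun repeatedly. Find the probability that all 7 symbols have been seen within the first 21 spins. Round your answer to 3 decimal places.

0.743

Let A_i be the event that symbol i is missing after 21 spins. By inclusion–exclusion on the A_i,
P(all seen) = Σ_{j=0}^{7} (-1)^j C(7,j)((7-j)/7)^21
= 1.0000 - 0.2749 + 0.0179 - 0.0003 + 0.0000 - 0.0000 + 0.0000 - 0.0000
= 0.7427.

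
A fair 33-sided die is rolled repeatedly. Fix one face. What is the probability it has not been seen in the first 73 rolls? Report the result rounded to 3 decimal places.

Each roll misses the fixed face with probability (33-1)/33 = 32/33, independently.
P(still missing after 73) = (32/33)^73 = 0.1058.

0.106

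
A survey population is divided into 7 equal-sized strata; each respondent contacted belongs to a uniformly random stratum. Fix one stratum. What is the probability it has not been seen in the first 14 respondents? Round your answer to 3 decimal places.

On each respondent the fixed stratum fails to appear with probability 6/7.
P(still missing after 14) = (6/7)^14 = 0.1155.

0.116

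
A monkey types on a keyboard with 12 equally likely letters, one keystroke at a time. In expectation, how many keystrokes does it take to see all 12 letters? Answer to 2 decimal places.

37.24

Split into phases: going from k distinct to k+1 distinct takes on average 12/(12-k) keystrokes.
E[T] = 12/12 + 12/11 + 12/10 + ... + 12/2 + 12/1 = 12·H_{12}.
H_{12} = 3.103, so E[T] = 37.239.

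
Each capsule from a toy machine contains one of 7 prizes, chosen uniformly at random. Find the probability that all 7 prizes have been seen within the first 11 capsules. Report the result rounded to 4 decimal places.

By inclusion–exclusion over which prizes are missing,
P(all seen) = Σ_{j=0}^{7} (-1)^j C(7,j)((7-j)/7)^11
= 1.00000 - 1.28435 + 0.51857 - 0.07424 + 0.00314 - 0.00002 + 0.00000 - 0.00000
= 0.16310.

0.1631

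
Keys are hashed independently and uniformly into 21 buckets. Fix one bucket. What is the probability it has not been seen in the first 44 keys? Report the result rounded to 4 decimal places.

0.1169

Each key misses the fixed bucket with probability (21-1)/21 = 20/21, independently.
P(still missing after 44) = (20/21)^44 = 0.11686.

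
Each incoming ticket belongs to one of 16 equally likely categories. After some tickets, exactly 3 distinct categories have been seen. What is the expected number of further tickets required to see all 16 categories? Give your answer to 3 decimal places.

50.882

The wait to go from k to k+1 distinct categories is geometric with mean 16/(16-k).
Sum over k = 3,...,15: E = 16/13 + 16/12 + 16/11 + ... + 16/2 + 16/1 = 50.8821.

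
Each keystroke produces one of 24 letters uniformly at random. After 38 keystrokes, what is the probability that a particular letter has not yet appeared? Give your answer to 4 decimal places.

On each keystroke the fixed letter fails to appear with probability 23/24.
P(still missing after 38) = (23/24)^38 = 0.19844.

0.1984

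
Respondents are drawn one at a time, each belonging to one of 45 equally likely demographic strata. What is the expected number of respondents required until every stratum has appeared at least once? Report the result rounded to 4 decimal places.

197.7727

Split into phases: going from k distinct to k+1 distinct takes on average 45/(45-k) respondents.
E[T] = 45/45 + 45/44 + 45/43 + ... + 45/2 + 45/1 = 45·H_{45}.
H_{45} = 4.39495, so E[T] = 197.77267.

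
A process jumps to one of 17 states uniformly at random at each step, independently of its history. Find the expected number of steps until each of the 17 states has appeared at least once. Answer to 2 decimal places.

Split into phases: going from k distinct to k+1 distinct takes on average 17/(17-k) steps.
E[T] = 17/17 + 17/16 + 17/15 + ... + 17/2 + 17/1 = 17·H_{17}.
H_{17} = 3.440, so E[T] = 58.472.

58.47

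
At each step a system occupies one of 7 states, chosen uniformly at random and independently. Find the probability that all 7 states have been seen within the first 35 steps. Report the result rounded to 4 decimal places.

By inclusion–exclusion over which states are missing,
P(all seen) = Σ_{j=0}^{7} (-1)^j C(7,j)((7-j)/7)^35
= 1.00000 - 0.03177 + 0.00016 - 0.00000 + 0.00000 - 0.00000 + 0.00000 - 0.00000
= 0.96840.

0.9684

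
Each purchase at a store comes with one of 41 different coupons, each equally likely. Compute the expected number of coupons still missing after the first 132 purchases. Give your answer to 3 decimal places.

For each coupon, P(unseen after 132) = (40/41)^132 = 0.0384.
By linearity of expectation, E[unseen] = 41·(40/41)^132 = 1.5748.

1.575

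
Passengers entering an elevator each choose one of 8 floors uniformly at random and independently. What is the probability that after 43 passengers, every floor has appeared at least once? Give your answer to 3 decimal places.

Let A_i be the event that floor i is missing after 43 passengers. By inclusion–exclusion on the A_i,
P(all seen) = Σ_{j=0}^{8} (-1)^j C(8,j)((8-j)/8)^43
= 1.0000 - 0.0257 + 0.0001 - 0.0000 + 0.0000 - 0.0000 + 0.0000 - 0.0000 + 0.0000
= 0.9744.

0.974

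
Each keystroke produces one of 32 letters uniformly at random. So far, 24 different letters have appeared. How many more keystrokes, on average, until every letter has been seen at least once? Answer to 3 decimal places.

86.971

The wait to go from k to k+1 distinct letters is geometric with mean 32/(32-k).
Sum over k = 24,...,31: E = 32/8 + 32/7 + 32/6 + ... + 32/2 + 32/1 = 86.9714.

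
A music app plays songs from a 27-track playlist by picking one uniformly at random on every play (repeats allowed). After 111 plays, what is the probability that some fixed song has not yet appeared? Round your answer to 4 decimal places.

0.0152

Each play misses the fixed song with probability (27-1)/27 = 26/27, independently.
P(still missing after 111) = (26/27)^111 = 0.01516.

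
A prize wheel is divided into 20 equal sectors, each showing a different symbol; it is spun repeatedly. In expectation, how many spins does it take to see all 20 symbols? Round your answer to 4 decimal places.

71.9548

After k distinct symbols have appeared, the next spin gives a new one with probability (20-k)/20, so the expected wait for the (k+1)-th is 20/(20-k).
E[T] = 20/20 + 20/19 + 20/18 + ... + 20/2 + 20/1 = 20·H_{20}.
H_{20} = 3.59774, so E[T] = 71.95479.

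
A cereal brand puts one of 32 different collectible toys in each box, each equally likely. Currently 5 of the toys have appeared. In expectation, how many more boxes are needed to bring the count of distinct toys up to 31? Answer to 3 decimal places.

92.527

The wait to go from k to k+1 distinct toys is geometric with mean 32/(32-k).
Sum over k = 5,...,30: E = 32/27 + 32/26 + 32/25 + ... + 32/3 + 32/2 = 92.5266.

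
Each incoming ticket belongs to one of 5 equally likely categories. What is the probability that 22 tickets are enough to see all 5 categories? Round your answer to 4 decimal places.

By inclusion–exclusion over which categories are missing,
P(all seen) = Σ_{j=0}^{5} (-1)^j C(5,j)((5-j)/5)^22
= 1.00000 - 0.03689 + 0.00013 - 0.00000 + 0.00000 - 0.00000
= 0.96324.

0.9632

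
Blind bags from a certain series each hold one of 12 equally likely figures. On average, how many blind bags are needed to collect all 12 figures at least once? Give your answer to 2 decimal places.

37.24

Split into phases: going from k distinct to k+1 distinct takes on average 12/(12-k) blind bags.
E[T] = 12/12 + 12/11 + 12/10 + ... + 12/2 + 12/1 = 12·H_{12}.
H_{12} = 3.103, so E[T] = 37.239.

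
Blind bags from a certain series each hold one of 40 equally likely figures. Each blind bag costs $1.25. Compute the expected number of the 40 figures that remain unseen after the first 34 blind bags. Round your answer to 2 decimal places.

16.91

For each figure, P(unseen after 34) = (39/40)^34 = 0.423.
By linearity of expectation, E[unseen] = 40·(39/40)^34 = 16.913.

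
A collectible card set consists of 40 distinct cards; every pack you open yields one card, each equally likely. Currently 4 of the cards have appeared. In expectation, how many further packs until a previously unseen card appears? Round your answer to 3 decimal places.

Each pack yields a new card with probability (40-4)/40 = 36/40, so the wait is geometric with mean 40/36.
E = 40/36 = 1.1111.

1.111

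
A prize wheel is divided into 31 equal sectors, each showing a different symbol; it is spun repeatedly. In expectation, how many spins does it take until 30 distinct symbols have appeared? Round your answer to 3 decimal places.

93.845

With k distinct symbols already seen, the next new one arrives after an expected 31/(31-k) spins.
Sum over k = 0,...,29: E = 31/31 + 31/30 + 31/29 + ... + 31/3 + 31/2 = 93.8446.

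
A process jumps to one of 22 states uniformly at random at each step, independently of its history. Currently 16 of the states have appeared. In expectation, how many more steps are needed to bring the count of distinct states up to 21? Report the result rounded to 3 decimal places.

The wait to go from k to k+1 distinct states is geometric with mean 22/(22-k).
Sum over k = 16,...,20: E = 22/6 + 22/5 + 22/4 + 22/3 + 22/2 = 31.9000.

31.900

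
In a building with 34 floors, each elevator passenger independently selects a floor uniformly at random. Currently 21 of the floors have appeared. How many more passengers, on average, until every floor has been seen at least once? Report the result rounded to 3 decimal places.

The wait to go from k to k+1 distinct floors is geometric with mean 34/(34-k).
Sum over k = 21,...,33: E = 34/13 + 34/12 + 34/11 + ... + 34/2 + 34/1 = 108.1245.

108.125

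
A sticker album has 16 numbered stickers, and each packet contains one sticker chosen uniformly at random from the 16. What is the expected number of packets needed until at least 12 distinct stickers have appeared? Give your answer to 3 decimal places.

With k distinct stickers already seen, the next new one arrives after an expected 16/(16-k) packets.
Sum over k = 0,...,11: E = 16/16 + 16/15 + 16/14 + ... + 16/6 + 16/5 = 20.7583.

20.758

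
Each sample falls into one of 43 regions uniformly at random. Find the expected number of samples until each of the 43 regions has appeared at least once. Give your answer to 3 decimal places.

187.050

The wait to go from k to k+1 distinct regions is geometric with mean 43/(43-k).
E[T] = 43/43 + 43/42 + 43/41 + ... + 43/2 + 43/1 = 43·H_{43}.
H_{43} = 4.3500, so E[T] = 187.0499.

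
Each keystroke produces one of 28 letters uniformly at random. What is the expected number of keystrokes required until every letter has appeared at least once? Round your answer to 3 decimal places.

109.961

Split into phases: going from k distinct to k+1 distinct takes on average 28/(28-k) keystrokes.
E[T] = 28/28 + 28/27 + 28/26 + ... + 28/2 + 28/1 = 28·H_{28}.
H_{28} = 3.9272, so E[T] = 109.9608.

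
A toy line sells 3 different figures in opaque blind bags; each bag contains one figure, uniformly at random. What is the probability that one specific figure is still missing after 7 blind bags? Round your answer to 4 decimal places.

0.0585

On each blind bag the fixed figure fails to appear with probability 2/3.
P(still missing after 7) = (2/3)^7 = 0.05853.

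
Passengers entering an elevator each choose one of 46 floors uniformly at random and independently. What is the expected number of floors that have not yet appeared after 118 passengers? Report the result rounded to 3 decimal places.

For each floor, P(unseen after 118) = (45/46)^118 = 0.0748.
By linearity of expectation, E[unseen] = 46·(45/46)^118 = 3.4388.

3.439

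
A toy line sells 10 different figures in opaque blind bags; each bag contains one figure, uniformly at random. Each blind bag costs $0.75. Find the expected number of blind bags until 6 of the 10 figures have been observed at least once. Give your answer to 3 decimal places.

Going from k to k+1 distinct takes a geometric number of blind bags with mean 10/(10-k).
Sum over k = 0,...,5: E = 10/10 + 10/9 + 10/8 + 10/7 + 10/6 + 10/5 = 8.4563.

8.456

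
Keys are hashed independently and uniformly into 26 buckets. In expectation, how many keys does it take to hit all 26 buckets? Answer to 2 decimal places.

100.21

The wait to go from k to k+1 distinct buckets is geometric with mean 26/(26-k).
E[T] = 26/26 + 26/25 + 26/24 + ... + 26/2 + 26/1 = 26·H_{26}.
H_{26} = 3.854, so E[T] = 100.215.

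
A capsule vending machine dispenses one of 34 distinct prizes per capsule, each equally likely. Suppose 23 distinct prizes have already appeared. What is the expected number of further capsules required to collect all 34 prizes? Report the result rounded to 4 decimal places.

With k distinct prizes already seen, the next new one takes an expected 34/(34-k) capsules.
Sum over k = 23,...,33: E = 34/11 + 34/10 + 34/9 + ... + 34/2 + 34/1 = 102.67583.

102.6758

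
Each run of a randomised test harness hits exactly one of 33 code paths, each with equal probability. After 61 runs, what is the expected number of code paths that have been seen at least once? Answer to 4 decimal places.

For each code path, P(seen in 61 runs) = 1 - (32/33)^61 = 0.84696.
By linearity of expectation, E[distinct seen] = 33·(1 - (32/33)^61) = 27.94976.

27.9498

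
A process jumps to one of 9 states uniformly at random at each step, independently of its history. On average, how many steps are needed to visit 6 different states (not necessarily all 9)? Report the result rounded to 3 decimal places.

With k distinct states already seen, the next new one arrives after an expected 9/(9-k) steps.
Sum over k = 0,...,5: E = 9/9 + 9/8 + 9/7 + 9/6 + 9/5 + 9/4 = 8.9607.

8.961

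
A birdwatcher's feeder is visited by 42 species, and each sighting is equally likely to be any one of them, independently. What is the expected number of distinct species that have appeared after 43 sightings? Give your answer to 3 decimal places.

For each species, P(seen in 43 sightings) = 1 - (41/42)^43 = 0.6452.
By linearity of expectation, E[distinct seen] = 42·(1 - (41/42)^43) = 27.0983.

27.098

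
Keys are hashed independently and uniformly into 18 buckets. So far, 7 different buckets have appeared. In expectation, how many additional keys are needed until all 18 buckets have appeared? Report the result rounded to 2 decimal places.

54.36

From k distinct to k+1 distinct takes on average 18/(18-k) keys.
Sum over k = 7,...,17: E = 18/11 + 18/10 + 18/9 + ... + 18/2 + 18/1 = 54.358.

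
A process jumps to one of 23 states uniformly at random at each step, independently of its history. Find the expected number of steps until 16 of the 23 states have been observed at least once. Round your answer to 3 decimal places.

Going from k to k+1 distinct takes a geometric number of steps with mean 23/(23-k).
Sum over k = 0,...,15: E = 23/23 + 23/22 + 23/21 + ... + 23/9 + 23/8 = 26.2530.

26.253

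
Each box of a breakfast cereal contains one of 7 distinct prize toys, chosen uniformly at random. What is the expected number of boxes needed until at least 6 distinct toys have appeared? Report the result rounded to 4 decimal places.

11.1500

Going from k to k+1 distinct takes a geometric number of boxes with mean 7/(7-k).
Sum over k = 0,...,5: E = 7/7 + 7/6 + 7/5 + 7/4 + 7/3 + 7/2 = 11.15000.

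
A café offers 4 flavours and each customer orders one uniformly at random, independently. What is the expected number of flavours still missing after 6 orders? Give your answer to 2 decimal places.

0.71

For each flavour, P(unseen after 6) = (3/4)^6 = 0.178.
By linearity of expectation, E[unseen] = 4·(3/4)^6 = 0.712.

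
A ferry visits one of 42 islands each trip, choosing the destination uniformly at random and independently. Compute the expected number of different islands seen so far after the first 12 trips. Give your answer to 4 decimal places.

For each island, P(seen in 12 trips) = 1 - (41/42)^12 = 0.25112.
By linearity of expectation, E[distinct seen] = 42·(1 - (41/42)^12) = 10.54685.

10.5469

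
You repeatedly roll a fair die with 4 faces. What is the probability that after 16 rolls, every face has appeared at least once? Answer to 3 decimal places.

0.960

By inclusion–exclusion over which faces are missing,
P(all seen) = Σ_{j=0}^{4} (-1)^j C(4,j)((4-j)/4)^16
= 1.0000 - 0.0401 + 0.0001 - 0.0000 + 0.0000
= 0.9600.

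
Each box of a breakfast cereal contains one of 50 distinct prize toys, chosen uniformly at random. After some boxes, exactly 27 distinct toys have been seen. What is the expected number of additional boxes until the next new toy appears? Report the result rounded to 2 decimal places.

2.17

The number of boxes until the next new toy is geometric with success probability 23/50, so its mean is 50/23.
E = 50/23 = 2.174.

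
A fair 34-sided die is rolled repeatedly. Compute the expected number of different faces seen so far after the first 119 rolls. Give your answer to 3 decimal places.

33.026

For each face, P(seen in 119 rolls) = 1 - (33/34)^119 = 0.9713.
By linearity of expectation, E[distinct seen] = 34·(1 - (33/34)^119) = 33.0258.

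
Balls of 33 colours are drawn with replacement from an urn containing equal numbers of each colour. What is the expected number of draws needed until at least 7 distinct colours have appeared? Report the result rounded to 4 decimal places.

7.7345

With k distinct colours already seen, the next new one arrives after an expected 33/(33-k) draws.
Sum over k = 0,...,6: E = 33/33 + 33/32 + 33/31 + ... + 33/28 + 33/27 = 7.73449.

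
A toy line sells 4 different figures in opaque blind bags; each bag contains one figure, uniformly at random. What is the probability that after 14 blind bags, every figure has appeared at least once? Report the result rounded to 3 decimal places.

0.929

Let A_i be the event that figure i is missing after 14 blind bags. By inclusion–exclusion on the A_i,
P(all seen) = Σ_{j=0}^{4} (-1)^j C(4,j)((4-j)/4)^14
= 1.0000 - 0.0713 + 0.0004 - 0.0000 + 0.0000
= 0.9291.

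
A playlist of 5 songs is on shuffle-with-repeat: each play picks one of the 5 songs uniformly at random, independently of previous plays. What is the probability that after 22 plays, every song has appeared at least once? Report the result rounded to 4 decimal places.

0.9632

Let A_i be the event that song i is missing after 22 plays. By inclusion–exclusion on the A_i,
P(all seen) = Σ_{j=0}^{5} (-1)^j C(5,j)((5-j)/5)^22
= 1.00000 - 0.03689 + 0.00013 - 0.00000 + 0.00000 - 0.00000
= 0.96324.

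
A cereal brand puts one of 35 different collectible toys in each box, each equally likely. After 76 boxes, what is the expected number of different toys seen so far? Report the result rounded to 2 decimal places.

31.13

For each toy, P(seen in 76 boxes) = 1 - (34/35)^76 = 0.890.
By linearity of expectation, E[distinct seen] = 35·(1 - (34/35)^76) = 31.134.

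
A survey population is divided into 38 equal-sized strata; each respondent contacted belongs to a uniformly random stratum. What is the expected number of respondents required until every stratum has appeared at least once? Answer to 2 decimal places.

160.66

After k distinct strata have appeared, the next respondent gives a new one with probability (38-k)/38, so the expected wait for the (k+1)-th is 38/(38-k).
E[T] = 38/38 + 38/37 + 38/36 + ... + 38/2 + 38/1 = 38·H_{38}.
H_{38} = 4.228, so E[T] = 160.660.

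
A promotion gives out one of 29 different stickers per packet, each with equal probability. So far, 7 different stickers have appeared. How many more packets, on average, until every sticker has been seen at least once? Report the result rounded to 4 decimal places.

107.0336

From k distinct to k+1 distinct takes on average 29/(29-k) packets.
Sum over k = 7,...,28: E = 29/22 + 29/21 + 29/20 + ... + 29/2 + 29/1 = 107.03358.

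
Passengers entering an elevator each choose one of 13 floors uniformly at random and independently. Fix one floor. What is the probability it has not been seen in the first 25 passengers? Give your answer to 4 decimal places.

Each passenger misses the fixed floor with probability (13-1)/13 = 12/13, independently.
P(still missing after 25) = (12/13)^25 = 0.13519.

0.1352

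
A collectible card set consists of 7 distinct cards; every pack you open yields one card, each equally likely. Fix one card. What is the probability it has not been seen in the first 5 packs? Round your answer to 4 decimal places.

0.4627

On each pack the fixed card fails to appear with probability 6/7.
P(still missing after 5) = (6/7)^5 = 0.46266.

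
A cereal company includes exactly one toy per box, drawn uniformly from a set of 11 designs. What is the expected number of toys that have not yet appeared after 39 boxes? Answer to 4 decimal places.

0.2673

For each toy, P(unseen after 39) = (10/11)^39 = 0.02430.
By linearity of expectation, E[unseen] = 11·(10/11)^39 = 0.26735.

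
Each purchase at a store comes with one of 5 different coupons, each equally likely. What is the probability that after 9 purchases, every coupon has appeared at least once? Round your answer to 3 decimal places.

Let A_i be the event that coupon i is missing after 9 purchases. By inclusion–exclusion on the A_i,
P(all seen) = Σ_{j=0}^{5} (-1)^j C(5,j)((5-j)/5)^9
= 1.0000 - 0.6711 + 0.1008 - 0.0026 + 0.0000 - 0.0000
= 0.4271.

0.427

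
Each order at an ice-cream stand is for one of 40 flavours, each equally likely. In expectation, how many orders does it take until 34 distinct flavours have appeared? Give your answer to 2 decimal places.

Going from k to k+1 distinct takes a geometric number of orders with mean 40/(40-k).
Sum over k = 0,...,33: E = 40/40 + 40/39 + 40/38 + ... + 40/8 + 40/7 = 73.142.

73.14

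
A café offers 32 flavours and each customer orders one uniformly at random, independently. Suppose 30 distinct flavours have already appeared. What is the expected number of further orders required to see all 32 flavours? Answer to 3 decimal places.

With k distinct flavours already seen, the next new one takes an expected 32/(32-k) orders.
Sum over k = 30,...,31: E = 32/2 + 32/1 = 48.0000.

48.000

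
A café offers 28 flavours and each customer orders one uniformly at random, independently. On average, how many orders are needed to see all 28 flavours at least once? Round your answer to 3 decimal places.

The wait to go from k to k+1 distinct flavours is geometric with mean 28/(28-k).
E[T] = 28/28 + 28/27 + 28/26 + ... + 28/2 + 28/1 = 28·H_{28}.
H_{28} = 3.9272, so E[T] = 109.9608.

109.961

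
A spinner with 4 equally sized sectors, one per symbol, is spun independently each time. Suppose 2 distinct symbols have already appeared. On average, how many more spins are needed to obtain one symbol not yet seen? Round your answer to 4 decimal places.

Each spin yields a new symbol with probability (4-2)/4 = 2/4, so the wait is geometric with mean 4/2.
E = 4/2 = 2.00000.

2.0000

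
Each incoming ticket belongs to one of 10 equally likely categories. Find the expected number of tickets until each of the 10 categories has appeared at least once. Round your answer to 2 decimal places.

The wait to go from k to k+1 distinct categories is geometric with mean 10/(10-k).
E[T] = 10/10 + 10/9 + 10/8 + ... + 10/2 + 10/1 = 10·H_{10}.
H_{10} = 2.929, so E[T] = 29.290.

29.29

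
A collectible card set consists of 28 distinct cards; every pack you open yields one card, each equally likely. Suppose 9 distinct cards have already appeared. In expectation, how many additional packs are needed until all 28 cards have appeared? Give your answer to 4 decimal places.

99.3367

With k distinct cards already seen, the next new one takes an expected 28/(28-k) packs.
Sum over k = 9,...,27: E = 28/19 + 28/18 + 28/17 + ... + 28/2 + 28/1 = 99.33671.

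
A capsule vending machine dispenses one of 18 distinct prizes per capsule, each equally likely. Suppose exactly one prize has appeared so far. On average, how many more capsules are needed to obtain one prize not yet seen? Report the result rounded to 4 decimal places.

The number of capsules until the next new prize is geometric with success probability 17/18, so its mean is 18/17.
E = 18/17 = 1.05882.

1.0588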